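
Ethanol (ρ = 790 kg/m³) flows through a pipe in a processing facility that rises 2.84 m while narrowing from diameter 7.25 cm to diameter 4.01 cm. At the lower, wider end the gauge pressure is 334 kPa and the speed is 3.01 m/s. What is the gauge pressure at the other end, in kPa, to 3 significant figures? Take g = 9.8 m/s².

By continuity, v₂ = v₁·A₁/A₂ = 3.01·(41.3/12.6) = 9.84 m/s.
Applying Bernoulli between the two ends and solving for P₂: P₂ = P₁ + ½ρ(v₁² − v₂²) − ρgΔh.
P₂ = 334000 + ½·790·(3.01² − 9.84²) − 790·9.8·(+2.84) = 334000 + (-34700) − (22000) = 277000 Pa.

P₂ ≈ 277 kPa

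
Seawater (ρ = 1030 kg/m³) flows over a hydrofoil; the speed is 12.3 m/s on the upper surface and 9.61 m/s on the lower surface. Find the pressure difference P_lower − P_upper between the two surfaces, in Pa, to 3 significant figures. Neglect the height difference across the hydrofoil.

With negligible Δh, P + ½ρv² is constant, so P_low − P_up = ½ρ(v_up² − v_low²).
ΔP = ½·1030·(12.3² − 9.61²) = 30400 Pa.

ΔP ≈ 30400 Pa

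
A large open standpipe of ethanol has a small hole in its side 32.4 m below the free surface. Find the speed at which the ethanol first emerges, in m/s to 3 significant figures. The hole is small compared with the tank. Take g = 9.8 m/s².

25.2 m/s

Torricelli's result v = √(2gh) gives v = √(2·9.8·32.4) = 25.2 m/s.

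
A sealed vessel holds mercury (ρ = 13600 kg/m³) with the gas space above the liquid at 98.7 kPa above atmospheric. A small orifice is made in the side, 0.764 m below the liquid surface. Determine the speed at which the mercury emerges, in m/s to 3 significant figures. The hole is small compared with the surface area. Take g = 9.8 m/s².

Take point 1 at the surface (v₁ ≈ 0) and point 2 at the hole (at atmospheric pressure). Bernoulli: P₁ + ρg h = P_atm + ½ρv₂².
With P₁ − P_atm = 98700 Pa, v₂ = √(2gh + 2ΔP/ρ) = √(2·9.8·0.764 + 2·98700/13600) = 5.43 m/s.

5.43 m/s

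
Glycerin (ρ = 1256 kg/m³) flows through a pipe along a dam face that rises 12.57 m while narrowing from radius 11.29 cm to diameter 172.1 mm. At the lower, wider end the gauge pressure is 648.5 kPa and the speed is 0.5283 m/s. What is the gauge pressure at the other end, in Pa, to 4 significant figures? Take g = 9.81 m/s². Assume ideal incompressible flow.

Continuity gives A₁v₁ = A₂v₂, so v₂ = (400.4 cm²)/(232.6 cm²) × 0.5283 m/s = 0.9094 m/s.
Applying Bernoulli between the two ends and solving for P₂: P₂ = P₁ + ½ρ(v₁² − v₂²) − ρgΔh.
P₂ = 648500 + ½·1256·(0.5283² − 0.9094²) − 1256·9.81·(+12.57) = 648500 + (-344.1) − (154900) = 493300 Pa.

P₂ ≈ 493300 Pa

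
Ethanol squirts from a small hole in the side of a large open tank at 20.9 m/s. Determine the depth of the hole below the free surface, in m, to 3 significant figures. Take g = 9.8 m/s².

Inverting v = √(2gh) gives h = v² / 2g.
h = 20.9²/(2·9.8) = 437/19.60 = 22.3 m.

22.3 m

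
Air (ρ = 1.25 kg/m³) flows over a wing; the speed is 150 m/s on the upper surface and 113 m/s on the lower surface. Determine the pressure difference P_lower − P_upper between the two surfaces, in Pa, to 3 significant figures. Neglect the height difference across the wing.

Bernoulli (same height): P_lower − P_upper = ½ρ(v_upper² − v_lower²).
ΔP = ½·1.25·(150² − 113²) = 6080 Pa.

6080 Pa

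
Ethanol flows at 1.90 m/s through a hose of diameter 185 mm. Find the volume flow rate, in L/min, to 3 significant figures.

Q = A·v = 0.0269 m² × 1.90 m/s = 0.0511 m³/s.
Converting: 0.0511 m³/s × 60000 = 3060 L/min.

3060 L/min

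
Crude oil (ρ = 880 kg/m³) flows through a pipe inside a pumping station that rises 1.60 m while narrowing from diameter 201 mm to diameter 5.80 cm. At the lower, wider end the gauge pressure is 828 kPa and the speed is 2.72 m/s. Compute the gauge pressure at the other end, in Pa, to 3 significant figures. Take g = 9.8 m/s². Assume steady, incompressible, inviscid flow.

By continuity, v₂ = v₁·A₁/A₂ = 2.72·(317/26.4) = 32.7 m/s.
Bernoulli: P₁ + ½ρv₁² + ρg h₁ = P₂ + ½ρv₂² + ρg h₂, so P₂ = P₁ + ½ρ(v₁² − v₂²) − ρg(h₂ − h₁).
P₂ = 828000 + ½·880·(2.72² − 32.7²) − 880·9.8·(+1.60) = 828000 + (-466000) − (13800) = 348000 Pa.

P₂ ≈ 348000 Pa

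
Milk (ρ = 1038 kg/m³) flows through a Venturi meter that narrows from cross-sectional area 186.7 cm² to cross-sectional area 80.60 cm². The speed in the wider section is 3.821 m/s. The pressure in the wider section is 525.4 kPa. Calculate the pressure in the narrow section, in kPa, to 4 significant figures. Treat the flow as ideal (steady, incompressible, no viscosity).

Mass conservation (A₁v₁ = A₂v₂) gives v₂ = 3.821 × 186.7/80.60 = 8.851 m/s.
Bernoulli (h₁ = h₂): P₁ − P₂ = ½ρ(v₂² − v₁²).
P₂ = P₁ − ½ρ(v₂² − v₁²) = 525400 − ½·1038·(8.851² − 3.821²) = 525400 − 33080 = 492300 Pa.

492.3 kPa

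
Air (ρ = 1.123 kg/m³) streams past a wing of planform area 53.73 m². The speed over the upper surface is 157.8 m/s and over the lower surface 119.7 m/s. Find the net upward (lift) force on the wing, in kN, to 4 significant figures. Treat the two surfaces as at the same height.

F ≈ 319.0 kN

From P + ½ρv² = const at equal height, P_low − P_up = ½ρ(v_up² − v_low²).
ΔP = ½·1.123·(157.8² − 119.7²) = 5937 Pa.
Lift = ΔP · A = 5937 × 53.73 = 319000 N.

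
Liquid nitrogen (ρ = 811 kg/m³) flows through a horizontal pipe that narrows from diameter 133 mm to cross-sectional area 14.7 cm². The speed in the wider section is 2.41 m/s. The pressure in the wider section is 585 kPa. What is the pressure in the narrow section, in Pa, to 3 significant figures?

P₂ ≈ 377000 Pa

The volume flow rate is constant, so v₂ = (A₁/A₂)v₁ = (139/14.7)·2.41 = 22.8 m/s.
Bernoulli (h₁ = h₂): P₁ − P₂ = ½ρ(v₂² − v₁²).
P₂ = P₁ − ½ρ(v₂² − v₁²) = 585000 − ½·811·(22.8² − 2.41²) = 585000 − 208000 = 377000 Pa.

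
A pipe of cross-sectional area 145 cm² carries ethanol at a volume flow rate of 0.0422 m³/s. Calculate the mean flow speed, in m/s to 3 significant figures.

v ≈ 2.91 m/s

Q = 0.0422 m³/s = 0.0422 m³/s.
v = Q/A = 0.0422 / 0.0145 = 2.91 m/s.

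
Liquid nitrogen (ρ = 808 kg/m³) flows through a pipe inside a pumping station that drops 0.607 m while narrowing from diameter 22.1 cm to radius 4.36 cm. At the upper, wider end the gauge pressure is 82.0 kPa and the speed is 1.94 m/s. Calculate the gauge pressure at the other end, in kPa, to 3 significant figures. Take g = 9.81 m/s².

The volume flow rate is constant, so v₂ = (A₁/A₂)v₁ = (384/59.7)·1.94 = 12.5 m/s.
Energy conservation along the streamline gives P₂ = P₁ − ½ρ(v₂² − v₁²) − ρg(h₂ − h₁).
P₂ = 82000 + ½·808·(1.94² − 12.5²) − 808·9.81·(−0.607) = 82000 + (-61200) − (-4810) = 25600 Pa.

25.6 kPa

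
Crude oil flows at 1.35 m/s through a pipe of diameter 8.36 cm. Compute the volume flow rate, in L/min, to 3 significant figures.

Q = A·v = 0.00549 m² × 1.35 m/s = 0.00741 m³/s.
Converting: 0.00741 m³/s × 60000 = 445 L/min.

445 L/min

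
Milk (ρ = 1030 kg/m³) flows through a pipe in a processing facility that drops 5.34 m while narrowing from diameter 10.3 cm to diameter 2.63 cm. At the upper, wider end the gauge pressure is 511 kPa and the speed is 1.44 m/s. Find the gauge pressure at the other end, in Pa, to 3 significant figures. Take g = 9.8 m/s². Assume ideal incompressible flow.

Mass conservation (A₁v₁ = A₂v₂) gives v₂ = 1.44 × 83.3/5.43 = 22.1 m/s.
Applying Bernoulli between the two ends and solving for P₂: P₂ = P₁ + ½ρ(v₁² − v₂²) − ρgΔh.
P₂ = 511000 + ½·1030·(1.44² − 22.1²) − 1030·9.8·(−5.34) = 511000 + (-250000) − (-53900) = 315000 Pa.

P₂ ≈ 315000 Pa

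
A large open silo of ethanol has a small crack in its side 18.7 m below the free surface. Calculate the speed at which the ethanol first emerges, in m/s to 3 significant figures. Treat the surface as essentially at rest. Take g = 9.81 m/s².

The surface is effectively still and both ends are open, so ½v² = gh and v = √(2·9.81·18.7) = 19.2 m/s.

v ≈ 19.2 m/s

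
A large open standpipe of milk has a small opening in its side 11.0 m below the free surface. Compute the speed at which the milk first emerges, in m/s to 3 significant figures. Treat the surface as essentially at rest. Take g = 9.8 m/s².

With the surface at rest and both surface and jet at atmospheric pressure, Bernoulli gives ρg h = ½ρv², so v = √(2gh) = √(2·9.8·11.0) = 14.7 m/s.

v ≈ 14.7 m/s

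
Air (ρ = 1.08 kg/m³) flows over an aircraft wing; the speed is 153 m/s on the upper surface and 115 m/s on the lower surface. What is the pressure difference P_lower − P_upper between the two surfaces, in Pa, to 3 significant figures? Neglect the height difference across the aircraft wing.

Bernoulli (same height): P_lower − P_upper = ½ρ(v_upper² − v_lower²).
ΔP = ½·1.08·(153² − 115²) = 5500 Pa.

5500 Pa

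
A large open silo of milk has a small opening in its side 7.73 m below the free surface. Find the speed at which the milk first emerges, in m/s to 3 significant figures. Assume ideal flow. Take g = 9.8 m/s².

12.3 m/s

Torricelli's result v = √(2gh) gives v = √(2·9.8·7.73) = 12.3 m/s.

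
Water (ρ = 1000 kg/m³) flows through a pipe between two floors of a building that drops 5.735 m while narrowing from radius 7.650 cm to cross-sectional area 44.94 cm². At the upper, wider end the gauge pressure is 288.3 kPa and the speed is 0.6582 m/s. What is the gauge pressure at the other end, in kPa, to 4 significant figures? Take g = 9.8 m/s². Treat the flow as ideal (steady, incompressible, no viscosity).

Mass conservation (A₁v₁ = A₂v₂) gives v₂ = 0.6582 × 183.9/44.94 = 2.693 m/s.
Applying Bernoulli between the two ends and solving for P₂: P₂ = P₁ + ½ρ(v₁² − v₂²) − ρgΔh.
P₂ = 288300 + ½·1000·(0.6582² − 2.693²) − 1000·9.8·(−5.735) = 288300 + (-3409) − (-56200) = 341100 Pa.

P₂ = 341.1 kPa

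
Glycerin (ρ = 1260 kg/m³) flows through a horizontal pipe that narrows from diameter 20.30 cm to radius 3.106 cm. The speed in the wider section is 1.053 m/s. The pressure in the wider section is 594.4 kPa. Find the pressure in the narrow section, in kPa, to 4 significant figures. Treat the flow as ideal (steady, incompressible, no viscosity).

Continuity gives A₁v₁ = A₂v₂, so v₂ = (323.7 cm²)/(30.31 cm²) × 1.053 m/s = 11.24 m/s.
With no height change, Bernoulli's equation is P₁ + ½ρv₁² = P₂ + ½ρv₂².
P₂ = P₁ − ½ρ(v₂² − v₁²) = 594400 − ½·1260·(11.24² − 1.053²) = 594400 − 78960 = 515400 Pa.

515.4 kPa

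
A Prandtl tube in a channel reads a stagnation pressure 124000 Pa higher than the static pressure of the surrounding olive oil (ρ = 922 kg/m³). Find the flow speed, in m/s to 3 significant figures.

At the stagnation point the flow is brought to rest, so Bernoulli gives P_stag − P_static = ½ρv².
v = √(2ΔP/ρ) = √(2·124000/922) = 16.4 m/s.

v ≈ 16.4 m/s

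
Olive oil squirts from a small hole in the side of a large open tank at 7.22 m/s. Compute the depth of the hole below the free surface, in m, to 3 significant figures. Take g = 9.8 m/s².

For a small hole in a large open tank, ½v² = gh, giving h = v²/(2g).
h = 7.22²/(2·9.8) = 52.1/19.60 = 2.66 m.

h = 2.66 m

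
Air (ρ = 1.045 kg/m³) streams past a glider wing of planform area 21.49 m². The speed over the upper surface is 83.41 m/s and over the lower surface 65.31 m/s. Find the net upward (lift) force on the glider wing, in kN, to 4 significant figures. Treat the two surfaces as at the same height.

F = 30.23 kN

With equal heights on the two surfaces, Bernoulli gives P_lower − P_upper = ½ρ(v_upper² − v_lower²).
ΔP = ½·1.045·(83.41² − 65.31²) = 1406 Pa.
Lift = ΔP · A = 1406 × 21.49 = 30230 N.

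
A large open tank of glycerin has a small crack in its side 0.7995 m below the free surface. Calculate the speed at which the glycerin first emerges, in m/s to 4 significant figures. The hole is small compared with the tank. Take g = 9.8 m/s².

3.959 m/s

The surface is effectively still and both ends are open, so ½v² = gh and v = √(2·9.8·0.7995) = 3.959 m/s.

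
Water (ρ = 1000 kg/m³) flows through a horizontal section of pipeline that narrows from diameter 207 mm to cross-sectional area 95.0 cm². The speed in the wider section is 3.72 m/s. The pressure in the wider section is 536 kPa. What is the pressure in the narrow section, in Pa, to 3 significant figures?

Mass conservation (A₁v₁ = A₂v₂) gives v₂ = 3.72 × 337/95.0 = 13.2 m/s.
Along the horizontal streamline, P + ½ρv² is constant.
P₂ = P₁ − ½ρ(v₂² − v₁²) = 536000 − ½·1000·(13.2² − 3.72²) = 536000 − 79900 = 456000 Pa.

P₂ ≈ 456000 Pa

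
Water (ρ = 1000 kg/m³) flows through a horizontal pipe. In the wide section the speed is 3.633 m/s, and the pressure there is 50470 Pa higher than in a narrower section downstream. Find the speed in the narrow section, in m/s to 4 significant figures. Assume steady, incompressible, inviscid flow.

10.68 m/s

With h₁ = h₂, rearranging Bernoulli gives v₂ = √(v₁² + 2ΔP/ρ).
v₂ = √(3.633² + 2·50470/1000) = √(13.20 + 100.9) = 10.68 m/s.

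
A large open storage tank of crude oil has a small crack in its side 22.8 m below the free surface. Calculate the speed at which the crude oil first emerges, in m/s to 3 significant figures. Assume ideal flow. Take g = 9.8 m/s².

v = 21.1 m/s

The surface is effectively still and both ends are open, so ½v² = gh and v = √(2·9.8·22.8) = 21.1 m/s.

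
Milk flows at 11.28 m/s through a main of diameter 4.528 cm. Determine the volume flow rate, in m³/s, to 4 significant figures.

Q = 0.01816 m³/s

Q = A·v = 0.001610 m² × 11.28 m/s = 0.01816 m³/s.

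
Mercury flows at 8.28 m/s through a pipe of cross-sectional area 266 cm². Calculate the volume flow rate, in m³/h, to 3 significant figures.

Q = A·v = 0.0266 m² × 8.28 m/s = 0.220 m³/s.
Converting: 0.220 m³/s × 3600 = 793 m³/h.

Q ≈ 793 m³/h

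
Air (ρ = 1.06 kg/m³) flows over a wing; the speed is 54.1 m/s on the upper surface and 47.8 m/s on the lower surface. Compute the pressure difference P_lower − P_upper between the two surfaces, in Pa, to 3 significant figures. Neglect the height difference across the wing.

With negligible Δh, P + ½ρv² is constant, so P_low − P_up = ½ρ(v_up² − v_low²).
ΔP = ½·1.06·(54.1² − 47.8²) = 340 Pa.

ΔP ≈ 340 Pa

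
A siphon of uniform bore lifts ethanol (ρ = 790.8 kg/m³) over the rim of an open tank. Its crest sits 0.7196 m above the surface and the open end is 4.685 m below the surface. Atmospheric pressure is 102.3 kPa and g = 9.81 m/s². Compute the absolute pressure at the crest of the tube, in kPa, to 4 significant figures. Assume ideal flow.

P_top ≈ 60.37 kPa

Bernoulli surface→outlet gives ½v² = g·h_out, so v = √(2·9.81·4.685) = 9.587 m/s.
The bore is uniform, so the speed at the crest is the same v. Bernoulli surface→crest: P_atm = P_top + ½ρv² + ρg·h_top.
P_top = 102300 − ½·790.8·9.587² − 790.8·9.81·0.7196 = 60370 Pa.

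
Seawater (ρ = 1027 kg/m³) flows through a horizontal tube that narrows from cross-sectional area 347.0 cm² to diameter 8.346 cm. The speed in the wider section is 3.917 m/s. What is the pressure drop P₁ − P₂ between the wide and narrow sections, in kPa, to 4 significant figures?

ΔP = 309.1 kPa

Continuity gives A₁v₁ = A₂v₂, so v₂ = (347.0 cm²)/(54.71 cm²) × 3.917 m/s = 24.84 m/s.
The pipe is horizontal, so Bernoulli reduces to P₁ + ½ρv₁² = P₂ + ½ρv₂².
P₁ − P₂ = ½·1027·(24.84² − 3.917²) = ½·1027·601.9 = 309100 Pa.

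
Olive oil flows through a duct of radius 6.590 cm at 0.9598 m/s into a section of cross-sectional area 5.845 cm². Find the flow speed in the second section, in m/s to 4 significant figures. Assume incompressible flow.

v₂ = 22.40 m/s

By continuity, v₂ = v₁·A₁/A₂ = 0.9598·(136.4/5.845) = 22.40 m/s.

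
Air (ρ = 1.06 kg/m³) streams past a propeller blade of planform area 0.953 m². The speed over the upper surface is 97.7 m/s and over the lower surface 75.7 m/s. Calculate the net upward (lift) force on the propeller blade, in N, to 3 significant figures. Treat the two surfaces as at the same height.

With equal heights on the two surfaces, Bernoulli gives P_lower − P_upper = ½ρ(v_upper² − v_lower²).
ΔP = ½·1.06·(97.7² − 75.7²) = 2020 Pa.
Lift = ΔP · A = 2020 × 0.953 = 1930 N.

1930 N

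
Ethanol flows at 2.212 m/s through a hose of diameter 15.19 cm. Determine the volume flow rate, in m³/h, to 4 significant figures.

144.3 m³/h

Q = A·v = 0.01812 m² × 2.212 m/s = 0.04009 m³/s.
Converting: 0.04009 m³/s × 3600 = 144.3 m³/h.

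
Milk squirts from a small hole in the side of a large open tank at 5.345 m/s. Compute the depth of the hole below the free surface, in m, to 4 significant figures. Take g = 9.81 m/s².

h = 1.456 m

Inverting v = √(2gh) gives h = v² / 2g.
h = 5.345²/(2·9.81) = 28.57/19.62 = 1.456 m.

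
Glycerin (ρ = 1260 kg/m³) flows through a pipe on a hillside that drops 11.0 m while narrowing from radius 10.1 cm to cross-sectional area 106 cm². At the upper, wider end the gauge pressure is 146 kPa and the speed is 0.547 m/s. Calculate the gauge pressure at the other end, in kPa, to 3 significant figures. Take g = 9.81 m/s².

P₂ = 280 kPa

Continuity gives A₁v₁ = A₂v₂, so v₂ = (320 cm²)/(106 cm²) × 0.547 m/s = 1.65 m/s.
Energy conservation along the streamline gives P₂ = P₁ − ½ρ(v₂² − v₁²) − ρg(h₂ − h₁).
P₂ = 146000 + ½·1260·(0.547² − 1.65²) − 1260·9.81·(−11.0) = 146000 + (-1530) − (-136000) = 280000 Pa.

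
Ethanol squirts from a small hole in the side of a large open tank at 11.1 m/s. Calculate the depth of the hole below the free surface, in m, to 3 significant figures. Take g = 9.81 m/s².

Torricelli: v = √(2gh), so h = v²/(2g).
h = 11.1²/(2·9.81) = 123/19.62 = 6.28 m.

6.28 m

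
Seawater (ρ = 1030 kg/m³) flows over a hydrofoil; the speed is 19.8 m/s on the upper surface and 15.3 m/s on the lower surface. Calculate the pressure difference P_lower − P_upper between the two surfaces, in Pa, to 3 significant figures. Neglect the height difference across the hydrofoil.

ΔP = 81300 Pa

With negligible Δh, P + ½ρv² is constant, so P_low − P_up = ½ρ(v_up² − v_low²).
ΔP = ½·1030·(19.8² − 15.3²) = 81300 Pa.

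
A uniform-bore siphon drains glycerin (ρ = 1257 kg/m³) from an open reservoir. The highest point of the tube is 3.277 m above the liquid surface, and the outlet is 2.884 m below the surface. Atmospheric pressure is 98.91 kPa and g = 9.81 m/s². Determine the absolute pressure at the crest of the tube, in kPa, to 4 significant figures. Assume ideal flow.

Bernoulli surface→outlet gives ½v² = g·h_out, so v = √(2·9.81·2.884) = 7.522 m/s.
With constant cross-section the crest speed equals v; applying Bernoulli from the surface up to the crest, P_top = P_atm − ½ρv² − ρg·h_top.
P_top = 98910 − ½·1257·7.522² − 1257·9.81·3.277 = 22940 Pa.

P_top = 22.94 kPa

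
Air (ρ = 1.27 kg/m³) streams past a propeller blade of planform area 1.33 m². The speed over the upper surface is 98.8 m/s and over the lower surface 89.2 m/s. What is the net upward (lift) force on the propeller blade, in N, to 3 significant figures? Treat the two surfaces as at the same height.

F ≈ 1520 N

With equal heights on the two surfaces, Bernoulli gives P_lower − P_upper = ½ρ(v_upper² − v_lower²).
ΔP = ½·1.27·(98.8² − 89.2²) = 1150 Pa.
Lift = ΔP · A = 1150 × 1.33 = 1520 N.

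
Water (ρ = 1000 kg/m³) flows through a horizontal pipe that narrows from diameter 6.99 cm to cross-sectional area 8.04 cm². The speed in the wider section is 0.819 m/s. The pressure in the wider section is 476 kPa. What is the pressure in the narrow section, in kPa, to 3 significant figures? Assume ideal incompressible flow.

Mass conservation (A₁v₁ = A₂v₂) gives v₂ = 0.819 × 38.4/8.04 = 3.91 m/s.
With no height change, Bernoulli's equation is P₁ + ½ρv₁² = P₂ + ½ρv₂².
P₂ = P₁ − ½ρ(v₂² − v₁²) = 476000 − ½·1000·(3.91² − 0.819²) = 476000 − 7300 = 469000 Pa.

P₂ ≈ 469 kPa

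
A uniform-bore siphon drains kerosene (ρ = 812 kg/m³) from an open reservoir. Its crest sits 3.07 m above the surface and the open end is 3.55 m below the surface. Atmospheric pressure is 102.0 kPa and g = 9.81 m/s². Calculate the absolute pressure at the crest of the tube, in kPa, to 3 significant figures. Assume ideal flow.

P_top ≈ 49.3 kPa

The outlet speed comes from Torricelli: v = √(2g·3.55) = 8.35 m/s.
The bore is uniform, so the speed at the crest is the same v. Bernoulli surface→crest: P_atm = P_top + ½ρv² + ρg·h_top.
P_top = 102000 − ½·812·8.35² − 812·9.81·3.07 = 49300 Pa.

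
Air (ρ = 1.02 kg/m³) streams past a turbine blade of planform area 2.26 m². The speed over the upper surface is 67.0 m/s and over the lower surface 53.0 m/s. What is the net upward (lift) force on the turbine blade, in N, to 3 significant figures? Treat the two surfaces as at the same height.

1940 N

With equal heights on the two surfaces, Bernoulli gives P_lower − P_upper = ½ρ(v_upper² − v_lower²).
ΔP = ½·1.02·(67.0² − 53.0²) = 857 Pa.
Lift = ΔP · A = 857 × 2.26 = 1940 N.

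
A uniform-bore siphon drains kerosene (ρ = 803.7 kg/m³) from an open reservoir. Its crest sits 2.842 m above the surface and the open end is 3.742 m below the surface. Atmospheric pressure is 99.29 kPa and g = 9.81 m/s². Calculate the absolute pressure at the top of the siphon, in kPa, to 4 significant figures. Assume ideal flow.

The outlet speed comes from Torricelli: v = √(2g·3.742) = 8.568 m/s.
The bore is uniform, so the speed at the crest is the same v. Bernoulli surface→crest: P_atm = P_top + ½ρv² + ρg·h_top.
P_top = 99290 − ½·803.7·8.568² − 803.7·9.81·2.842 = 47380 Pa.

P_top ≈ 47.38 kPa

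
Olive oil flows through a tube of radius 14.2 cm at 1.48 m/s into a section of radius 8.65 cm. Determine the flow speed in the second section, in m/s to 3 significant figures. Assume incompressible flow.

Continuity gives A₁v₁ = A₂v₂, so v₂ = (633 cm²)/(235 cm²) × 1.48 m/s = 3.99 m/s.

v₂ = 3.99 m/s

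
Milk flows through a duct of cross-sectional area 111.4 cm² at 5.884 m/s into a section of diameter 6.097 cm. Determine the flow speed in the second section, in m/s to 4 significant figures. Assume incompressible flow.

v₂ ≈ 22.45 m/s

Continuity gives A₁v₁ = A₂v₂, so v₂ = (111.4 cm²)/(29.20 cm²) × 5.884 m/s = 22.45 m/s.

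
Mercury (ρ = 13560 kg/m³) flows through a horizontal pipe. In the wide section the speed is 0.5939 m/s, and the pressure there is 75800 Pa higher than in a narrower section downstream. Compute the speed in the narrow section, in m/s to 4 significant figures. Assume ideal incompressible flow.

3.396 m/s

Horizontal Bernoulli: P₁ + ½ρv₁² = P₂ + ½ρv₂², so v₂² = v₁² + 2(P₁ − P₂)/ρ.
v₂ = √(0.5939² + 2·75800/13560) = √(0.3527 + 11.18) = 3.396 m/s.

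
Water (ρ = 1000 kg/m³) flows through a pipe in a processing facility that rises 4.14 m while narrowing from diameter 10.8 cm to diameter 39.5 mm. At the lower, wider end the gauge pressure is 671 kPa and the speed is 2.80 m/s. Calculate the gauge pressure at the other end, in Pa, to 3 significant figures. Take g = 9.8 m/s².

By continuity, v₂ = v₁·A₁/A₂ = 2.80·(91.6/12.3) = 20.9 m/s.
Bernoulli: P₁ + ½ρv₁² + ρg h₁ = P₂ + ½ρv₂² + ρg h₂, so P₂ = P₁ + ½ρ(v₁² − v₂²) − ρg(h₂ − h₁).
P₂ = 671000 + ½·1000·(2.80² − 20.9²) − 1000·9.8·(+4.14) = 671000 + (-215000) − (40600) = 415000 Pa.

P₂ = 415000 Pa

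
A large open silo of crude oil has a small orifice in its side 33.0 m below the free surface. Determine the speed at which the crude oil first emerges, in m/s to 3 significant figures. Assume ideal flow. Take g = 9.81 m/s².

With the surface at rest and both surface and jet at atmospheric pressure, Bernoulli gives ρg h = ½ρv², so v = √(2gh) = √(2·9.81·33.0) = 25.4 m/s.

v = 25.4 m/s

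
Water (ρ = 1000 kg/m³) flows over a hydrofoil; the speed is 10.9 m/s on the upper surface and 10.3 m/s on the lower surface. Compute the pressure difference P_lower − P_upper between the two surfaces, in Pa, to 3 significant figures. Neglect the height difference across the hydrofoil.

With negligible Δh, P + ½ρv² is constant, so P_low − P_up = ½ρ(v_up² − v_low²).
ΔP = ½·1000·(10.9² − 10.3²) = 6360 Pa.

6360 Pa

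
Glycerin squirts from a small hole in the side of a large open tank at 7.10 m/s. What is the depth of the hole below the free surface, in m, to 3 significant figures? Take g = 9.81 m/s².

h ≈ 2.57 m

Inverting v = √(2gh) gives h = v² / 2g.
h = 7.10²/(2·9.81) = 50.4/19.62 = 2.57 m.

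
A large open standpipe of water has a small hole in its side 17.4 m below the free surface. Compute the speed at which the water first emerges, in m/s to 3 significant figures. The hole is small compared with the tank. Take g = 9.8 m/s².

v = 18.5 m/s

Torricelli's result v = √(2gh) gives v = √(2·9.8·17.4) = 18.5 m/s.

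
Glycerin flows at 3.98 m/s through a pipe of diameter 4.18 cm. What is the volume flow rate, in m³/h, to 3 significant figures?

Q = A·v = 0.00137 m² × 3.98 m/s = 0.00546 m³/s.
Converting: 0.00546 m³/s × 3600 = 19.7 m³/h.

Q ≈ 19.7 m³/h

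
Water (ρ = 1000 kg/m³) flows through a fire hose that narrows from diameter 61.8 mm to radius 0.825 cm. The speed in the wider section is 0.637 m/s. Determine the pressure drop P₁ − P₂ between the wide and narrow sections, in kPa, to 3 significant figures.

ΔP ≈ 39.7 kPa

By continuity, v₂ = v₁·A₁/A₂ = 0.637·(30.0/2.14) = 8.94 m/s.
Along the horizontal streamline, P + ½ρv² is constant.
P₁ − P₂ = ½·1000·(8.94² − 0.637²) = ½·1000·79.4 = 39700 Pa.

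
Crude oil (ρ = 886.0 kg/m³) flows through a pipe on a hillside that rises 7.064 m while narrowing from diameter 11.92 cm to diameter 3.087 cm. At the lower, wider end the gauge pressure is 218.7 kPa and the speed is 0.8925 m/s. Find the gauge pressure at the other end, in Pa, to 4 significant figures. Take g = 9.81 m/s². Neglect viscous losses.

By continuity, v₂ = v₁·A₁/A₂ = 0.8925·(111.6/7.485) = 13.31 m/s.
Energy conservation along the streamline gives P₂ = P₁ − ½ρ(v₂² − v₁²) − ρg(h₂ − h₁).
P₂ = 218700 + ½·886.0·(0.8925² − 13.31²) − 886.0·9.81·(+7.064) = 218700 + (-78090) − (61400) = 79210 Pa.

P₂ ≈ 79210 Pa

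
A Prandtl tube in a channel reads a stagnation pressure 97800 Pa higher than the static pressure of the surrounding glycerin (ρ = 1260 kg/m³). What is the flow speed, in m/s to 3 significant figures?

At the stagnation point the flow is brought to rest, so Bernoulli gives P_stag − P_static = ½ρv².
v = √(2ΔP/ρ) = √(2·97800/1260) = 12.5 m/s.

12.5 m/s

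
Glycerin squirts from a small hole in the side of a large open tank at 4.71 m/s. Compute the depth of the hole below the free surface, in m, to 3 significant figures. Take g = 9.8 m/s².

h ≈ 1.13 m

For a small hole in a large open tank, ½v² = gh, giving h = v²/(2g).
h = 4.71²/(2·9.8) = 22.2/19.60 = 1.13 m.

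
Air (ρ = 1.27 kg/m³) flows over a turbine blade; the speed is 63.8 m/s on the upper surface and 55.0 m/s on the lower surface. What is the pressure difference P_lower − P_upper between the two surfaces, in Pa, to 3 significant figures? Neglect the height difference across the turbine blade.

The pressure is lower where the speed is higher: ΔP = ½ρ(v_up² − v_low²).
ΔP = ½·1.27·(63.8² − 55.0²) = 664 Pa.

ΔP ≈ 664 Pa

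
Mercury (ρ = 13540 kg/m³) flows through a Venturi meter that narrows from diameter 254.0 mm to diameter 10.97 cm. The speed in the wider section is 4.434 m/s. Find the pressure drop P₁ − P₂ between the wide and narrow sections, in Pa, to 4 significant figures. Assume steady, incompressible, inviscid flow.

The volume flow rate is constant, so v₂ = (A₁/A₂)v₁ = (506.7/94.52)·4.434 = 23.77 m/s.
With no height change, Bernoulli's equation is P₁ + ½ρv₁² = P₂ + ½ρv₂².
P₁ − P₂ = ½·13540·(23.77² − 4.434²) = ½·13540·545.4 = 3692000 Pa.

ΔP = 3692000 Pa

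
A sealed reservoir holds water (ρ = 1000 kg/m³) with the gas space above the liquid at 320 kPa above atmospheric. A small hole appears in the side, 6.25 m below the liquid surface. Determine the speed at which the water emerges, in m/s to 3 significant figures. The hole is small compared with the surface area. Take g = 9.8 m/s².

Take point 1 at the surface (v₁ ≈ 0) and point 2 at the hole (at atmospheric pressure). Bernoulli: P₁ + ρg h = P_atm + ½ρv₂².
With P₁ − P_atm = 320000 Pa, v₂ = √(2gh + 2ΔP/ρ) = √(2·9.8·6.25 + 2·320000/1000) = 27.6 m/s.

v ≈ 27.6 m/s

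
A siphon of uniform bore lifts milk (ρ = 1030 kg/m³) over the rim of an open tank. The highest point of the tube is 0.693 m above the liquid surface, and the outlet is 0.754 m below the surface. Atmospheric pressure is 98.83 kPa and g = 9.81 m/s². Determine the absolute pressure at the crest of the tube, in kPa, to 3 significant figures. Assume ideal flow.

Bernoulli surface→outlet gives ½v² = g·h_out, so v = √(2·9.81·0.754) = 3.85 m/s.
With constant cross-section the crest speed equals v; applying Bernoulli from the surface up to the crest, P_top = P_atm − ½ρv² − ρg·h_top.
P_top = 98830 − ½·1030·3.85² − 1030·9.81·0.693 = 84200 Pa.

84.2 kPa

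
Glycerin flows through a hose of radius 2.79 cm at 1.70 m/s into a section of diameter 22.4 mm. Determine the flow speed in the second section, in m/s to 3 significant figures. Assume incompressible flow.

v₂ = 10.5 m/s

By continuity, v₂ = v₁·A₁/A₂ = 1.70·(24.5/3.94) = 10.5 m/s.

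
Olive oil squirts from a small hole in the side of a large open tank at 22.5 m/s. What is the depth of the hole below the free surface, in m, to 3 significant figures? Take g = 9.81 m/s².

Torricelli: v = √(2gh), so h = v²/(2g).
h = 22.5²/(2·9.81) = 506/19.62 = 25.8 m.

h ≈ 25.8 m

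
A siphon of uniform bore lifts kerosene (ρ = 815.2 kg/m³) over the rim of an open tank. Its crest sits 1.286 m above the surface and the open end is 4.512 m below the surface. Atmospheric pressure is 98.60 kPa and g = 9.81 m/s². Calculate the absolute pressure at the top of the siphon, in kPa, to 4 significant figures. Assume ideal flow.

The outlet speed comes from Torricelli: v = √(2g·4.512) = 9.409 m/s.
The bore is uniform, so the speed at the crest is the same v. Bernoulli surface→crest: P_atm = P_top + ½ρv² + ρg·h_top.
P_top = 98600 − ½·815.2·9.409² − 815.2·9.81·1.286 = 52230 Pa.

P_top = 52.23 kPa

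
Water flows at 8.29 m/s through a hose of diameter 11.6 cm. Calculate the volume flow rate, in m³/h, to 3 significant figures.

Q = A·v = 0.0106 m² × 8.29 m/s = 0.0876 m³/s.
Converting: 0.0876 m³/s × 3600 = 315 m³/h.

Q = 315 m³/h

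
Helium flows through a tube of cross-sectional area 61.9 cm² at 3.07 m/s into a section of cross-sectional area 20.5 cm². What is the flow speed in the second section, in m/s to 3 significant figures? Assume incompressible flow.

v₂ ≈ 9.27 m/s

The volume flow rate is constant, so v₂ = (A₁/A₂)v₁ = (61.9/20.5)·3.07 = 9.27 m/s.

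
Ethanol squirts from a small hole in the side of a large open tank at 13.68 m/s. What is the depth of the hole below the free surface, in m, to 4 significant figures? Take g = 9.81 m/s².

h ≈ 9.538 m

Torricelli: v = √(2gh), so h = v²/(2g).
h = 13.68²/(2·9.81) = 187.1/19.62 = 9.538 m.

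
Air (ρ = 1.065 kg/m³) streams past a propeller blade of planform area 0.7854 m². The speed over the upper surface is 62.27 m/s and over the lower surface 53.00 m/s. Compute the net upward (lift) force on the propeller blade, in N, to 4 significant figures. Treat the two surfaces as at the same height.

F = 446.9 N

The faster flow above has the lower pressure; Bernoulli (same height) gives ΔP = ½ρ(v_up² − v_low²).
ΔP = ½·1.065·(62.27² − 53.00²) = 569.0 Pa.
Lift = ΔP · A = 569.0 × 0.7854 = 446.9 N.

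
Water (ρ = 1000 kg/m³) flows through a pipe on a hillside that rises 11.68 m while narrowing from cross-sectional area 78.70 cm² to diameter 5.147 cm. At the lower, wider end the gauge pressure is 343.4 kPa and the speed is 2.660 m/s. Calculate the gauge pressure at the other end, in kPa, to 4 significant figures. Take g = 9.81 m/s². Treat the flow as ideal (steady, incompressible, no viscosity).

The volume flow rate is constant, so v₂ = (A₁/A₂)v₁ = (78.70/20.81)·2.660 = 10.06 m/s.
Applying Bernoulli between the two ends and solving for P₂: P₂ = P₁ + ½ρ(v₁² − v₂²) − ρgΔh.
P₂ = 343400 + ½·1000·(2.660² − 10.06²) − 1000·9.81·(+11.68) = 343400 + (-47080) − (114600) = 181700 Pa.

P₂ ≈ 181.7 kPa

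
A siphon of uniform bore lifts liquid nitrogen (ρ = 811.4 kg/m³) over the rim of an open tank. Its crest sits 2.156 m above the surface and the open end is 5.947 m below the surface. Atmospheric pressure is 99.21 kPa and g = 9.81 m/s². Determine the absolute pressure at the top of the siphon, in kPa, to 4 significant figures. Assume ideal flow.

From the surface to the outlet (both open to atmosphere, surface at rest): v = √(2g·h_out) = √(2·9.81·5.947) = 10.80 m/s.
Continuity keeps v the same throughout the tube; from surface to crest, P_atm + 0 = P_top + ½ρv² + ρg·h_top.
P_top = 99210 − ½·811.4·10.80² − 811.4·9.81·2.156 = 34710 Pa.

P_top ≈ 34.71 kPa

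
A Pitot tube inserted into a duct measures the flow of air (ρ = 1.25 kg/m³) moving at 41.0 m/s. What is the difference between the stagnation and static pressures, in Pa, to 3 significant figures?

At the stagnation point the flow is brought to rest, so Bernoulli gives P_stag − P_static = ½ρv².
ΔP = ½·1.25·41.0² = 1050 Pa.

ΔP = 1050 Pa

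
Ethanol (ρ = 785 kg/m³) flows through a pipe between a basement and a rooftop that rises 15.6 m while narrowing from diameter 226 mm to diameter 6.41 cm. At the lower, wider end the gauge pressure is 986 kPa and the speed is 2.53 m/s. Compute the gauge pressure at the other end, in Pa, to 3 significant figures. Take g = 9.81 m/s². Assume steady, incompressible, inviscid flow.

The volume flow rate is constant, so v₂ = (A₁/A₂)v₁ = (401/32.3)·2.53 = 31.5 m/s.
Bernoulli: P₁ + ½ρv₁² + ρg h₁ = P₂ + ½ρv₂² + ρg h₂, so P₂ = P₁ + ½ρ(v₁² − v₂²) − ρg(h₂ − h₁).
P₂ = 986000 + ½·785·(2.53² − 31.5²) − 785·9.81·(+15.6) = 986000 + (-386000) − (120000) = 480000 Pa.

P₂ ≈ 480000 Pa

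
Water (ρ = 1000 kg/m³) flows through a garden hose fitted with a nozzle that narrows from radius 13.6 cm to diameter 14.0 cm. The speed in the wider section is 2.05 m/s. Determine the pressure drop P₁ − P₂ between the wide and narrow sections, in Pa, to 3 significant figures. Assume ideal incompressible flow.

Mass conservation (A₁v₁ = A₂v₂) gives v₂ = 2.05 × 581/154 = 7.74 m/s.
With no height change, Bernoulli's equation is P₁ + ½ρv₁² = P₂ + ½ρv₂².
P₁ − P₂ = ½·1000·(7.74² − 2.05²) = ½·1000·55.7 = 27800 Pa.

ΔP ≈ 27800 Pa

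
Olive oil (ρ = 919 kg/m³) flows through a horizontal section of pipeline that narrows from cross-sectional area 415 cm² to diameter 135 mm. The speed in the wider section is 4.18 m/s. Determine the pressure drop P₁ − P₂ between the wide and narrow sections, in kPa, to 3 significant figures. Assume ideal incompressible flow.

By continuity, v₂ = v₁·A₁/A₂ = 4.18·(415/143) = 12.1 m/s.
With no height change, Bernoulli's equation is P₁ + ½ρv₁² = P₂ + ½ρv₂².
P₁ − P₂ = ½·919·(12.1² − 4.18²) = ½·919·129 = 59500 Pa.

ΔP ≈ 59.5 kPa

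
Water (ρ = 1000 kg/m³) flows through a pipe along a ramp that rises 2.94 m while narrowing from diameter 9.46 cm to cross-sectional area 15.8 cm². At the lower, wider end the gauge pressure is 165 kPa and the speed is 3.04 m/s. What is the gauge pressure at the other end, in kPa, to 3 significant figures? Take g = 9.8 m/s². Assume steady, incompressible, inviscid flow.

By continuity, v₂ = v₁·A₁/A₂ = 3.04·(70.3/15.8) = 13.5 m/s.
Bernoulli: P₁ + ½ρv₁² + ρg h₁ = P₂ + ½ρv₂² + ρg h₂, so P₂ = P₁ + ½ρ(v₁² − v₂²) − ρg(h₂ − h₁).
P₂ = 165000 + ½·1000·(3.04² − 13.5²) − 1000·9.8·(+2.94) = 165000 + (-86800) − (28800) = 49400 Pa.

49.4 kPa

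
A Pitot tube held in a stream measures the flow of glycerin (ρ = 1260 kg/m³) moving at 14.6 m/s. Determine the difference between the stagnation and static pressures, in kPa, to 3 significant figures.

ΔP ≈ 134 kPa

The dynamic pressure equals the rise in static pressure at the stagnation point: ΔP = ½ρv².
ΔP = ½·1260·14.6² = 134000 Pa.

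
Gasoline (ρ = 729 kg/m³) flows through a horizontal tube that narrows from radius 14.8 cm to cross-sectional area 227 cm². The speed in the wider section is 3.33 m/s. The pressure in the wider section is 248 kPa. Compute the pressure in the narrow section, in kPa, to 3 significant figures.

The volume flow rate is constant, so v₂ = (A₁/A₂)v₁ = (688/227)·3.33 = 10.1 m/s.
With no height change, Bernoulli's equation is P₁ + ½ρv₁² = P₂ + ½ρv₂².
P₂ = P₁ − ½ρ(v₂² − v₁²) = 248000 − ½·729·(10.1² − 3.33²) = 248000 − 33100 = 215000 Pa.

P₂ ≈ 215 kPa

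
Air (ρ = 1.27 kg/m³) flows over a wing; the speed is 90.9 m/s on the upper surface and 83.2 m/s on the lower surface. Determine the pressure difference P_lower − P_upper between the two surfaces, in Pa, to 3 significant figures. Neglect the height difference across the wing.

ΔP ≈ 851 Pa

With negligible Δh, P + ½ρv² is constant, so P_low − P_up = ½ρ(v_up² − v_low²).
ΔP = ½·1.27·(90.9² − 83.2²) = 851 Pa.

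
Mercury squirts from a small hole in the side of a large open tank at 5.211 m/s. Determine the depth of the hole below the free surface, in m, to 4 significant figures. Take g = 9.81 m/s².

For a small hole in a large open tank, ½v² = gh, giving h = v²/(2g).
h = 5.211²/(2·9.81) = 27.15/19.62 = 1.384 m.

h = 1.384 m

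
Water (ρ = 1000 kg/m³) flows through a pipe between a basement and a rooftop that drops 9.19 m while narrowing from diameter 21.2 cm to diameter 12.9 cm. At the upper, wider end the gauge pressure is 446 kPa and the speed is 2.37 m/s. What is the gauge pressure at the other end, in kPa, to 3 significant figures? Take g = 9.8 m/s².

By continuity, v₂ = v₁·A₁/A₂ = 2.37·(353/131) = 6.40 m/s.
Bernoulli: P₁ + ½ρv₁² + ρg h₁ = P₂ + ½ρv₂² + ρg h₂, so P₂ = P₁ + ½ρ(v₁² − v₂²) − ρg(h₂ − h₁).
P₂ = 446000 + ½·1000·(2.37² − 6.40²) − 1000·9.8·(−9.19) = 446000 + (-17700) − (-90100) = 518000 Pa.

P₂ ≈ 518 kPa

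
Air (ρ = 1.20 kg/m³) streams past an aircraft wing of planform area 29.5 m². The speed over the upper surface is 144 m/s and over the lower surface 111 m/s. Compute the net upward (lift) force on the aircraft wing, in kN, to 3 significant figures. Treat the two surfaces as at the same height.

F = 149 kN

The faster flow above has the lower pressure; Bernoulli (same height) gives ΔP = ½ρ(v_up² − v_low²).
ΔP = ½·1.20·(144² − 111²) = 5050 Pa.
Lift = ΔP · A = 5050 × 29.5 = 149000 N.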